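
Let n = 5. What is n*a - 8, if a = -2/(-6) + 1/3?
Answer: -14/3 ≈ -4.6667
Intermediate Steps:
a = ⅔ (a = -2*(-⅙) + 1*(⅓) = ⅓ + ⅓ = ⅔ ≈ 0.66667)
n*a - 8 = 5*(⅔) - 8 = 10/3 - 8 = -14/3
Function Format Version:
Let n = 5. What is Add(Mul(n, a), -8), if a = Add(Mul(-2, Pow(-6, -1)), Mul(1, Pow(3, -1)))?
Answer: Rational(-14, 3) ≈ -4.6667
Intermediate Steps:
a = Rational(2, 3) (a = Add(Mul(-2, Rational(-1, 6)), Mul(1, Rational(1, 3))) = Add(Rational(1, 3), Rational(1, 3)) = Rational(2, 3) ≈ 0.66667)
Add(Mul(n, a), -8) = Add(Mul(5, Rational(2, 3)), -8) = Add(Rational(10, 3), -8) = Rational(-14, 3)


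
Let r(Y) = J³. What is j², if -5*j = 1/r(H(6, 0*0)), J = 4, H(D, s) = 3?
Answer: 1/102400 ≈ 9.7656e-6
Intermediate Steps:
r(Y) = 64 (r(Y) = 4³ = 64)
j = -1/320 (j = -⅕/64 = -⅕*1/64 = -1/320 ≈ -0.0031250)
j² = (-1/320)² = 1/102400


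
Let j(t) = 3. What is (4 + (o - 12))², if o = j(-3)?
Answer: 25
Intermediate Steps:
o = 3
(4 + (o - 12))² = (4 + (3 - 12))² = (4 - 9)² = (-5)² = 25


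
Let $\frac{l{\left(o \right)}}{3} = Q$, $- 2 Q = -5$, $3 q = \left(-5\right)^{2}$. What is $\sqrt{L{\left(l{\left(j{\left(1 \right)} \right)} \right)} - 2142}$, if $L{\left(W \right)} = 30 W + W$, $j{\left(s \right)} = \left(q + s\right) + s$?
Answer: $\frac{i \sqrt{7638}}{2} \approx 43.698 i$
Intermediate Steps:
$q = \frac{25}{3}$ ($q = \frac{\left(-5\right)^{2}}{3} = \frac{1}{3} \cdot 25 = \frac{25}{3} \approx 8.3333$)
$j{\left(s \right)} = \frac{25}{3} + 2 s$ ($j{\left(s \right)} = \left(\frac{25}{3} + s\right) + s = \frac{25}{3} + 2 s$)
$Q = \frac{5}{2}$ ($Q = \left(- \frac{1}{2}\right) \left(-5\right) = \frac{5}{2} \approx 2.5$)
$l{\left(o \right)} = \frac{15}{2}$ ($l{\left(o \right)} = 3 \cdot \frac{5}{2} = \frac{15}{2}$)
$L{\left(W \right)} = 31 W$
$\sqrt{L{\left(l{\left(j{\left(1 \right)} \right)} \right)} - 2142} = \sqrt{31 \cdot \frac{15}{2} - 2142} = \sqrt{\frac{465}{2} - 2142} = \sqrt{- \frac{3819}{2}} = \frac{i \sqrt{7638}}{2}$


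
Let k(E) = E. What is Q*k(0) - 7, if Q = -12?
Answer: -7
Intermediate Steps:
Q*k(0) - 7 = -12*0 - 7 = 0 - 7 = -7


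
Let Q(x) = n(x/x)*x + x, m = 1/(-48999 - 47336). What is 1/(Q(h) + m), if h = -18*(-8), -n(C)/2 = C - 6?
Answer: 96335/152594639 ≈ 0.00063131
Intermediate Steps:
n(C) = 12 - 2*C (n(C) = -2*(C - 6) = -2*(-6 + C) = 12 - 2*C)
h = 144
m = -1/96335 (m = 1/(-96335) = -1/96335 ≈ -1.0380e-5)
Q(x) = 11*x (Q(x) = (12 - 2*x/x)*x + x = (12 - 2*1)*x + x = (12 - 2)*x + x = 10*x + x = 11*x)
1/(Q(h) + m) = 1/(11*144 - 1/96335) = 1/(1584 - 1/96335) = 1/(152594639/96335) = 96335/152594639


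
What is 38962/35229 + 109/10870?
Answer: 427356901/382939230 ≈ 1.1160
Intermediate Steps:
38962/35229 + 109/10870 = 427356901/382939230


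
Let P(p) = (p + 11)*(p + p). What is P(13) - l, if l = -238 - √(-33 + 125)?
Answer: 862 + 2*√23 ≈ 871.59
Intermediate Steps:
P(p) = 2*p*(11 + p) (P(p) = (11 + p)*(2*p) = 2*p*(11 + p))
l = -238 - 2*√23 (l = -238 - √92 = -238 - 2*√23 ≈ -247.59)
P(13) - l = 2*13*(11 + 13) - (-238 - 2*√23) = 2*13*24 + (238 + 2*√23) = 624 + (238 + 2*√23) = 862 + 2*√23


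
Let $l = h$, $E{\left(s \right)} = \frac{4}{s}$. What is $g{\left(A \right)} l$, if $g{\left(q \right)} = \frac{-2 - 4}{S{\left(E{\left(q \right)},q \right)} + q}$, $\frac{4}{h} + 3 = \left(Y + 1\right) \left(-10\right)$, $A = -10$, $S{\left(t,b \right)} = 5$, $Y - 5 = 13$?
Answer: $- \frac{24}{965} \approx -0.02487$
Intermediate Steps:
$Y = 18$ ($Y = 5 + 13 = 18$)
$h = - \frac{4}{193}$ ($h = \frac{4}{-3 + \left(18 + 1\right) \left(-10\right)} = \frac{4}{-3 + 19 \left(-10\right)} = \frac{4}{-3 - 190} = \frac{4}{-193} = 4 \left(- \frac{1}{193}\right) = - \frac{4}{193} \approx -0.020725$)
$g{\left(q \right)} = - \frac{6}{5 + q}$ ($g{\left(q \right)} = \frac{-2 - 4}{5 + q} = - \frac{6}{5 + q}$)
$l = - \frac{4}{193} \approx -0.020725$
$g{\left(A \right)} l = - \frac{6}{5 - 10} \left(- \frac{4}{193}\right) = - \frac{6}{-5} \left(- \frac{4}{193}\right) = \left(-6\right) \left(- \frac{1}{5}\right) \left(- \frac{4}{193}\right) = \frac{6}{5} \left(- \frac{4}{193}\right) = - \frac{24}{965}$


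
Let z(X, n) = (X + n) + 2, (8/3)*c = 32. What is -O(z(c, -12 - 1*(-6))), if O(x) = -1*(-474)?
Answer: -474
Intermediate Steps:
c = 12 (c = (3/8)*32 = 12)
z(X, n) = 2 + X + n
O(x) = 474
-O(z(c, -12 - 1*(-6))) = -1*474 = -474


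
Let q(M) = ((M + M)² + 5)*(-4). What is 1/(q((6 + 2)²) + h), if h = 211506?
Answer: 1/145950 ≈ 6.8517e-6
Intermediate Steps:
q(M) = -20 - 16*M² (q(M) = ((2*M)² + 5)*(-4) = (4*M² + 5)*(-4) = (5 + 4*M²)*(-4) = -20 - 16*M²)
1/(q((6 + 2)²) + h) = 1/((-20 - 16*(6 + 2)⁴) + 211506) = 1/((-20 - 16*(8²)²) + 211506) = 1/((-20 - 16*64²) + 211506) = 1/((-20 - 16*4096) + 211506) = 1/((-20 - 65536) + 211506) = 1/(-65556 + 211506) = 1/145950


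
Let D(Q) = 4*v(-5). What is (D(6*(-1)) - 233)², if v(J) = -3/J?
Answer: 1329409/25 ≈ 53176.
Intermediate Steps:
D(Q) = 12/5 (D(Q) = 4*(-3/(-5)) = 4*(-3*(-⅕)) = 4*(⅗) = 12/5)
(D(6*(-1)) - 233)² = (12/5 - 233)² = (-1153/5)² = 1329409/25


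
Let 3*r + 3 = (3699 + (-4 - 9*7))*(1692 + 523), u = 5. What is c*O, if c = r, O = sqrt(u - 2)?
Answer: 8044877*sqrt(3)/3 ≈ 4.6447e+6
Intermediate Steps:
r = 8044877/3 (r = -1 + ((3699 + (-4 - 9*7))*(1692 + 523))/3 = -1 + ((3699 + (-4 - 63))*2215)/3 = -1 + ((3699 - 67)*2215)/3 = -1 + (3632*2215)/3 = -1 + (1/3)*8044880 = -1 + 8044880/3 = 8044877/3 ≈ 2.6816e+6)
O = sqrt(3) (O = sqrt(5 - 2) = sqrt(3) ≈ 1.7320)
c = 8044877/3 ≈ 2.6816e+6
c*O = 8044877*sqrt(3)/3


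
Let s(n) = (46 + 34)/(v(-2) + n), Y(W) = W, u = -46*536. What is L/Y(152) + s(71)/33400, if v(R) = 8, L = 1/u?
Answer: 7429459/247217822080 ≈ 3.0052e-5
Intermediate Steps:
u = -24656
L = -1/24656 (L = 1/(-24656) = -1/24656 ≈ -4.0558e-5)
s(n) = 80/(8 + n) (s(n) = (46 + 34)/(8 + n) = 80/(8 + n))
L/Y(152) + s(71)/33400 = -1/24656/152 + (80/(8 + 71))/33400 = -1/24656*1/152 + (80/79)*(1/33400) = -1/3747712 + (80*(1/79))*(1/33400) = -1/3747712 + (80/79)*(1/33400) = -1/3747712 + 2/65965 = 7429459/247217822080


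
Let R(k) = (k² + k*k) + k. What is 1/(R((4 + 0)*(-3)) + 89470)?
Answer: 1/89746 ≈ 1.1143e-5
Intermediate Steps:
R(k) = k + 2*k² (R(k) = (k² + k²) + k = 2*k² + k = k + 2*k²)
1/(R((4 + 0)*(-3)) + 89470) = 1/(((4 + 0)*(-3))*(1 + 2*((4 + 0)*(-3))) + 89470) = 1/((4*(-3))*(1 + 2*(4*(-3))) + 89470) = 1/(-12*(1 + 2*(-12)) + 89470) = 1/(-12*(1 - 24) + 89470) = 1/(-12*(-23) + 89470) = 1/(276 + 89470) = 1/89746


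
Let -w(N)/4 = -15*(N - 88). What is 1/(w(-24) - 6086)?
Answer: -1/12806 ≈ -7.8088e-5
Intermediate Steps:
w(N) = -5280 + 60*N (w(N) = -(-60)*(N - 88) = -(-60)*(-88 + N) = -4*(1320 - 15*N) = -5280 + 60*N)
1/(w(-24) - 6086) = 1/((-5280 + 60*(-24)) - 6086) = 1/((-5280 - 1440) - 6086) = 1/(-6720 - 6086) = 1/(-12806) = -1/12806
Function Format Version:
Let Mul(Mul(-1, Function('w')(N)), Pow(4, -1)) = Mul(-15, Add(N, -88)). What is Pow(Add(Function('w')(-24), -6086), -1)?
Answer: Rational(-1, 12806) ≈ -7.8088e-5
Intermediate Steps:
Function('w')(N) = Add(-5280, Mul(60, N)) (Function('w')(N) = Mul(-4, Mul(-15, Add(N, -88))) = Mul(-4, Mul(-15, Add(-88, N))) = Mul(-4, Add(1320, Mul(-15, N))) = Add(-5280, Mul(60, N)))
Pow(Add(Function('w')(-24), -6086), -1) = Pow(Add(Add(-5280, Mul(60, -24)), -6086), -1) = Pow(Add(Add(-5280, -1440), -6086), -1) = Pow(Add(-6720, -6086), -1) = Pow(-12806, -1) = Rational(-1, 12806)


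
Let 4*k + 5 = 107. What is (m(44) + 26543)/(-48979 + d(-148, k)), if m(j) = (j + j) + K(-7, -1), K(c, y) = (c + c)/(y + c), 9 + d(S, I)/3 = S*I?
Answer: -106531/241312 ≈ -0.44147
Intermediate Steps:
k = 51/2 (k = -5/4 + (¼)*107 = -5/4 + 107/4 = 51/2 ≈ 25.500)
d(S, I) = -27 + 3*I*S (d(S, I) = -27 + 3*(S*I) = -27 + 3*(I*S) = -27 + 3*I*S)
K(c, y) = 2*c/(c + y) (K(c, y) = (2*c)/(c + y) = 2*c/(c + y))
m(j) = 7/4 + 2*j (m(j) = (j + j) + 2*(-7)/(-7 - 1) = 2*j + 2*(-7)/(-8) = 2*j + 2*(-7)*(-⅛) = 2*j + 7/4 = 7/4 + 2*j)
(m(44) + 26543)/(-48979 + d(-148, k)) = ((7/4 + 2*44) + 26543)/(-48979 + (-27 + 3*(51/2)*(-148))) = ((7/4 + 88) + 26543)/(-48979 + (-27 - 11322)) = (359/4 + 26543)/(-48979 - 11349) = (106531/4)/(-60328) = (106531/4)*(-1/60328) = -106531/241312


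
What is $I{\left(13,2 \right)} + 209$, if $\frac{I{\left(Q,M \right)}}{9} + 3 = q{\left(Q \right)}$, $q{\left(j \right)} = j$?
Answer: $299$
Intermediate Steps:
$I{\left(Q,M \right)} = -27 + 9 Q$
$I{\left(13,2 \right)} + 209 = \left(-27 + 9 \cdot 13\right) + 209 = \left(-27 + 117\right) + 209 = 90 + 209 = 299$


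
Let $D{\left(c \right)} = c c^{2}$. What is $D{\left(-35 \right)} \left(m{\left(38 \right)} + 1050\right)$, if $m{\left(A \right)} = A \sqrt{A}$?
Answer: $-45018750 - 1629250 \sqrt{38} \approx -5.5062 \cdot 10^{7}$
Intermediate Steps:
$m{\left(A \right)} = A^{\frac{3}{2}}$
$D{\left(c \right)} = c^{3}$
$D{\left(-35 \right)} \left(m{\left(38 \right)} + 1050\right) = \left(-35\right)^{3} \left(38^{\frac{3}{2}} + 1050\right) = - 42875 \left(38 \sqrt{38} + 1050\right) = - 42875 \left(1050 + 38 \sqrt{38}\right) = -45018750 - 1629250 \sqrt{38}$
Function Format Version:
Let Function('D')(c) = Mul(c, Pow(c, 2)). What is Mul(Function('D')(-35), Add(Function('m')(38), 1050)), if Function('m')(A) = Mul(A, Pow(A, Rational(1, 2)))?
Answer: Add(-45018750, Mul(-1629250, Pow(38, Rational(1, 2)))) ≈ -5.5062e+7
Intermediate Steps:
Function('m')(A) = Pow(A, Rational(3, 2))
Function('D')(c) = Pow(c, 3)
Mul(Function('D')(-35), Add(Function('m')(38), 1050)) = Mul(Pow(-35, 3), Add(Pow(38, Rational(3, 2)), 1050)) = Mul(-42875, Add(Mul(38, Pow(38, Rational(1, 2))), 1050)) = Mul(-42875, Add(1050, Mul(38, Pow(38, Rational(1, 2))))) = Add(-45018750, Mul(-1629250, Pow(38, Rational(1, 2))))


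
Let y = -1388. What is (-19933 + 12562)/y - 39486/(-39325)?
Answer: 344671143/54583100 ≈ 6.3146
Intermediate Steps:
(-19933 + 12562)/y - 39486/(-39325) = (-19933 + 12562)/(-1388) - 39486/(-39325) = -7371*(-1/1388) - 39486*(-1/39325) = 7371/1388 + 39486/39325 = 344671143/54583100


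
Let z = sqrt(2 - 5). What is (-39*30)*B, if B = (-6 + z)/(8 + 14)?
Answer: 3510/11 - 585*I*sqrt(3)/11 ≈ 319.09 - 92.114*I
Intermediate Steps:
z = I*sqrt(3) (z = sqrt(-3) = I*sqrt(3) ≈ 1.732*I)
B = -3/11 + I*sqrt(3)/22 (B = (-6 + I*sqrt(3))/(8 + 14) = (-6 + I*sqrt(3))/22 = (-6 + I*sqrt(3))*(1/22) = -3/11 + I*sqrt(3)/22 ≈ -0.27273 + 0.07873*I)
(-39*30)*B = (-39*30)*(-3/11 + I*sqrt(3)/22) = -1170*(-3/11 + I*sqrt(3)/22) = 3510/11 - 585*I*sqrt(3)/11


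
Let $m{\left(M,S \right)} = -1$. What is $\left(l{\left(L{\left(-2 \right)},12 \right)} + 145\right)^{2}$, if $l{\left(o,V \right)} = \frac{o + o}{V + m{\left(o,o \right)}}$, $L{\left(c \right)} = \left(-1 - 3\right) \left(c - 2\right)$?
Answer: $\frac{2647129}{121} \approx 21877.0$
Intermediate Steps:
$L{\left(c \right)} = 8 - 4 c$ ($L{\left(c \right)} = - 4 \left(-2 + c\right) = 8 - 4 c$)
$l{\left(o,V \right)} = \frac{2 o}{-1 + V}$ ($l{\left(o,V \right)} = \frac{o + o}{V - 1} = \frac{2 o}{-1 + V}$)
$\left(l{\left(L{\left(-2 \right)},12 \right)} + 145\right)^{2} = \left(\frac{2 \left(8 - -8\right)}{-1 + 12} + 145\right)^{2} = \left(\frac{2 \left(8 + 8\right)}{11} + 145\right)^{2} = \left(2 \cdot 16 \cdot \frac{1}{11} + 145\right)^{2} = \left(\frac{32}{11} + 145\right)^{2} = \left(\frac{1627}{11}\right)^{2} = \frac{2647129}{121}$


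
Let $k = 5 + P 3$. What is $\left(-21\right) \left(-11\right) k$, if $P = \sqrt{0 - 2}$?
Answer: $1155 + 693 i \sqrt{2} \approx 1155.0 + 980.05 i$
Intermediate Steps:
$P = i \sqrt{2}$ ($P = \sqrt{-2} = i \sqrt{2} \approx 1.4142 i$)
$k = 5 + 3 i \sqrt{2}$ ($k = 5 + i \sqrt{2} \cdot 3 = 5 + 3 i \sqrt{2} \approx 5.0 + 4.2426 i$)
$\left(-21\right) \left(-11\right) k = \left(-21\right) \left(-11\right) \left(5 + 3 i \sqrt{2}\right) = 231 \left(5 + 3 i \sqrt{2}\right) = 1155 + 693 i \sqrt{2}$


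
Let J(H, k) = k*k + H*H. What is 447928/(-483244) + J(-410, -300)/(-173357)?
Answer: -50594182674/20943432527 ≈ -2.4158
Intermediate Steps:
J(H, k) = H**2 + k**2 (J(H, k) = k**2 + H**2 = H**2 + k**2)
447928/(-483244) + J(-410, -300)/(-173357) = 447928/(-483244) + ((-410)**2 + (-300)**2)/(-173357) = 447928*(-1/483244) + (168100 + 90000)*(-1/173357) = -111982/120811 + 258100*(-1/173357) = -111982/120811 - 258100/173357 = -50594182674/20943432527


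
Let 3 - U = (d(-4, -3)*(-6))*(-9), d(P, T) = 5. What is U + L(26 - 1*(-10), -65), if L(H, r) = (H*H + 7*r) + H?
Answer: 610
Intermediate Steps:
U = -267 (U = 3 - 5*(-6)*(-9) = 3 - (-30)*(-9) = 3 - 1*270 = 3 - 270 = -267)
L(H, r) = H + H² + 7*r (L(H, r) = (H² + 7*r) + H = H + H² + 7*r)
U + L(26 - 1*(-10), -65) = -267 + ((26 - 1*(-10)) + (26 - 1*(-10))² + 7*(-65)) = -267 + ((26 + 10) + (26 + 10)² - 455) = -267 + (36 + 36² - 455) = -267 + (36 + 1296 - 455) = -267 + 877 = 610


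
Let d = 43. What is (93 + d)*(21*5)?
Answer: 14280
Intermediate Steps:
(93 + d)*(21*5) = (93 + 43)*(21*5) = 136*105 = 14280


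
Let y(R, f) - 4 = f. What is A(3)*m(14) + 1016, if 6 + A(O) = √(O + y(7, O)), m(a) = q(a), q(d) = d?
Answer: 932 + 14*√10 ≈ 976.27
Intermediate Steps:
y(R, f) = 4 + f
m(a) = a
A(O) = -6 + √(4 + 2*O) (A(O) = -6 + √(O + (4 + O)) = -6 + √(4 + 2*O))
A(3)*m(14) + 1016 = (-6 + √(4 + 2*3))*14 + 1016 = (-6 + √(4 + 6))*14 + 1016 = (-6 + √10)*14 + 1016 = (-84 + 14*√10) + 1016 = 932 + 14*√10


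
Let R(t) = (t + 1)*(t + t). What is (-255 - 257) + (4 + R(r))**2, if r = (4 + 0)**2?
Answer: 299792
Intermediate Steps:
r = 16 (r = 4**2 = 16)
R(t) = 2*t*(1 + t) (R(t) = (1 + t)*(2*t) = 2*t*(1 + t))
(-255 - 257) + (4 + R(r))**2 = (-255 - 257) + (4 + 2*16*(1 + 16))**2 = -512 + (4 + 2*16*17)**2 = -512 + (4 + 544)**2 = -512 + 548**2 = -512 + 300304 = 299792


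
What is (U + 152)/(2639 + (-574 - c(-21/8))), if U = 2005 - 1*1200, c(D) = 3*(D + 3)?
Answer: 696/1501 ≈ 0.46369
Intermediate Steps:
c(D) = 9 + 3*D (c(D) = 3*(3 + D) = 9 + 3*D)
U = 805 (U = 2005 - 1200 = 805)
(U + 152)/(2639 + (-574 - c(-21/8))) = (805 + 152)/(2639 + (-574 - (9 + 3*(-21/8)))) = 957/(2639 + (-574 - (9 + 3*(-21*⅛)))) = 957/(2639 + (-574 - (9 + 3*(-21/8)))) = 957/(2639 + (-574 - (9 - 63/8))) = 957/(2639 + (-574 - 1*9/8)) = 957/(2639 + (-574 - 9/8)) = 957/(2639 - 4601/8) = 957/(16511/8) = 957*(8/16511) = 696/1501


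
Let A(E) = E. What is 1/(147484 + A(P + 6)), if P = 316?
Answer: 1/147806 ≈ 6.7656e-6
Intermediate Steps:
1/(147484 + A(P + 6)) = 1/(147484 + (316 + 6)) = 1/(147484 + 322) = 1/147806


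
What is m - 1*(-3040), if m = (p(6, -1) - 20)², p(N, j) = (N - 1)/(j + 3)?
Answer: 13385/4 ≈ 3346.3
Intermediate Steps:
p(N, j) = (-1 + N)/(3 + j)
m = 1225/4 (m = ((-1 + 6)/(3 - 1) - 20)² = (5/2 - 20)² = (-35/2)² = 1225/4 ≈ 306.25)
m - 1*(-3040) = 1225/4 - 1*(-3040) = 1225/4 + 3040 = 13385/4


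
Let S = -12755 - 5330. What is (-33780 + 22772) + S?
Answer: -29093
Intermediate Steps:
S = -18085
(-33780 + 22772) + S = (-33780 + 22772) - 18085 = -11008 - 18085 = -29093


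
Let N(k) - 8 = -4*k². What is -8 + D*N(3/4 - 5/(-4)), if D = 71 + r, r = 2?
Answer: -592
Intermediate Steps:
D = 73 (D = 71 + 2 = 73)
N(k) = 8 - 4*k²
-8 + D*N(3/4 - 5/(-4)) = -8 + 73*(8 - 4*(3/4 - 5/(-4))²) = -8 + 73*(8 - 4*(3*(¼) - 5*(-¼))²) = -8 + 73*(8 - 4*(¾ + 5/4)²) = -8 + 73*(8 - 4*2²) = -8 + 73*(8 - 4*4) = -8 + 73*(8 - 16) = -8 + 73*(-8) = -8 - 584 = -592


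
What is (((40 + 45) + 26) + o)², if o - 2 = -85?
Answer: 784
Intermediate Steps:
o = -83 (o = 2 - 85 = -83)
(((40 + 45) + 26) + o)² = (((40 + 45) + 26) - 83)² = ((85 + 26) - 83)² = (111 - 83)² = 28² = 784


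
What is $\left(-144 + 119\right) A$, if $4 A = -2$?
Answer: $\frac{25}{2} \approx 12.5$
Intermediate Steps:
$A = - \frac{1}{2}$ ($A = \frac{1}{4} \left(-2\right) = - \frac{1}{2} \approx -0.5$)
$\left(-144 + 119\right) A = \left(-144 + 119\right) \left(- \frac{1}{2}\right) = \left(-25\right) \left(- \frac{1}{2}\right) = \frac{25}{2}$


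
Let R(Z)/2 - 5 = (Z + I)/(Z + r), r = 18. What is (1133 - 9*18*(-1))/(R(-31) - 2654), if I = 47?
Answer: -16835/34404 ≈ -0.48933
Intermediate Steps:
R(Z) = 10 + 2*(47 + Z)/(18 + Z) (R(Z) = 10 + 2*((Z + 47)/(Z + 18)) = 10 + 2*((47 + Z)/(18 + Z)) = 10 + 2*(47 + Z)/(18 + Z))
(1133 - 9*18*(-1))/(R(-31) - 2654) = (1133 - 9*18*(-1))/(2*(137 + 6*(-31))/(18 - 31) - 2654) = (1133 - 162*(-1))/(2*(137 - 186)/(-13) - 2654) = (1133 + 162)/(2*(-1/13)*(-49) - 2654) = 1295/(98/13 - 2654) = 1295/(-34404/13) = 1295*(-13/34404) = -16835/34404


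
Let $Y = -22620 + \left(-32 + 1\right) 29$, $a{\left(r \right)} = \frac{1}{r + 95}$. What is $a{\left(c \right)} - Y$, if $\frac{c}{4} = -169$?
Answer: $\frac{13664538}{581} \approx 23519.0$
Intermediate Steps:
$c = -676$ ($c = 4 \left(-169\right) = -676$)
$a{\left(r \right)} = \frac{1}{95 + r}$
$Y = -23519$ ($Y = -22620 - 899 = -23519$)
$a{\left(c \right)} - Y = \frac{1}{95 - 676} - -23519 = \frac{1}{-581} + 23519 = - \frac{1}{581} + 23519 = \frac{13664538}{581}$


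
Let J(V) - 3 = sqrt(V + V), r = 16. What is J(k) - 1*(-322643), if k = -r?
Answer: 322646 + 4*I*sqrt(2) ≈ 3.2265e+5 + 5.6569*I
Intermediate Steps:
k = -16 (k = -1*16 = -16)
J(V) = 3 + sqrt(2)*sqrt(V) (J(V) = 3 + sqrt(V + V) = 3 + sqrt(2*V) = 3 + sqrt(2)*sqrt(V))
J(k) - 1*(-322643) = (3 + sqrt(2)*sqrt(-16)) - 1*(-322643) = (3 + sqrt(2)*(4*I)) + 322643 = (3 + 4*I*sqrt(2)) + 322643 = 322646 + 4*I*sqrt(2)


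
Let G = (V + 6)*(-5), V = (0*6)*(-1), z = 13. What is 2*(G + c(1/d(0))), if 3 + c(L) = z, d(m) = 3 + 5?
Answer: -40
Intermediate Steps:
d(m) = 8
c(L) = 10 (c(L) = -3 + 13 = 10)
V = 0 (V = 0*(-1) = 0)
G = -30 (G = (0 + 6)*(-5) = 6*(-5) = -30)
2*(G + c(1/d(0))) = 2*(-30 + 10) = 2*(-20) = -40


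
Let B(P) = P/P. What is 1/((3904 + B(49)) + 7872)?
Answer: 1/11777 ≈ 8.4911e-5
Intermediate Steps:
B(P) = 1
1/((3904 + B(49)) + 7872) = 1/((3904 + 1) + 7872) = 1/(3905 + 7872) = 1/11777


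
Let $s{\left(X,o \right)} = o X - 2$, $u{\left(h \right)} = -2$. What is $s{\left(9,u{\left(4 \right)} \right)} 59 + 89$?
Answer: $-1091$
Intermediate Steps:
$s{\left(X,o \right)} = -2 + X o$ ($s{\left(X,o \right)} = X o - 2 = -2 + X o$)
$s{\left(9,u{\left(4 \right)} \right)} 59 + 89 = \left(-2 + 9 \left(-2\right)\right) 59 + 89 = \left(-2 - 18\right) 59 + 89 = \left(-20\right) 59 + 89 = -1180 + 89 = -1091$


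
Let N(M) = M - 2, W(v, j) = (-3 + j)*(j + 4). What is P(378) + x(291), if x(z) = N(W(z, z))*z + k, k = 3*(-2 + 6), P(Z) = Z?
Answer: 24723168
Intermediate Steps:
W(v, j) = (-3 + j)*(4 + j)
N(M) = -2 + M
k = 12 (k = 3*4 = 12)
x(z) = 12 + z*(-14 + z + z**2) (x(z) = (-2 + (-12 + z + z**2))*z + 12 = (-14 + z + z**2)*z + 12 = z*(-14 + z + z**2) + 12 = 12 + z*(-14 + z + z**2))
P(378) + x(291) = 378 + (12 + 291*(-14 + 291 + 291**2)) = 378 + (12 + 291*(-14 + 291 + 84681)) = 378 + (12 + 291*84958) = 378 + (12 + 24722778) = 378 + 24722790 = 24723168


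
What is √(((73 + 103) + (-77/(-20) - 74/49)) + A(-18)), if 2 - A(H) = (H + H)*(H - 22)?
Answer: 3*I*√685815/70 ≈ 35.492*I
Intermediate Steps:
A(H) = 2 - 2*H*(-22 + H) (A(H) = 2 - (H + H)*(H - 22) = 2 - 2*H*(-22 + H))
√(((73 + 103) + (-77/(-20) - 74/49)) + A(-18)) = √(((73 + 103) + (-77/(-20) - 74/49)) + (2 - 2*(-18)² + 44*(-18))) = √((176 + (-77*(-1/20) - 74*1/49)) + (2 - 2*324 - 792)) = √((176 + (77/20 - 74/49)) + (2 - 648 - 792)) = √((176 + 2293/980) - 1438) = √(174773/980 - 1438) = √(-1234467/980) = 3*I*√685815/70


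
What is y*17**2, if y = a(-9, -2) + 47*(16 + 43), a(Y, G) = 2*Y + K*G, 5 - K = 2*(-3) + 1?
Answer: 790415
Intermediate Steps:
K = 10 (K = 5 - (2*(-3) + 1) = 5 - (-6 + 1) = 5 - 1*(-5) = 5 + 5 = 10)
a(Y, G) = 2*Y + 10*G
y = 2735 (y = (2*(-9) + 10*(-2)) + 47*(16 + 43) = (-18 - 20) + 47*59 = -38 + 2773 = 2735)
y*17**2 = 2735*17**2 = 2735*289 = 790415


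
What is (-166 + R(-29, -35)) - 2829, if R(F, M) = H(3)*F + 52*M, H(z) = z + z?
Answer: -4989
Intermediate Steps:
H(z) = 2*z
R(F, M) = 6*F + 52*M (R(F, M) = (2*3)*F + 52*M = 6*F + 52*M)
(-166 + R(-29, -35)) - 2829 = (-166 + (6*(-29) + 52*(-35))) - 2829 = (-166 + (-174 - 1820)) - 2829 = (-166 - 1994) - 2829 = -2160 - 2829 = -4989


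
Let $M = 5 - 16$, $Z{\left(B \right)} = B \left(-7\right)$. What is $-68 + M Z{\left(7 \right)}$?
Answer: $471$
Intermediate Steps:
$Z{\left(B \right)} = - 7 B$
$M = -11$ ($M = 5 - 16 = -11$)
$-68 + M Z{\left(7 \right)} = -68 - 11 \left(\left(-7\right) 7\right) = -68 - -539 = -68 + 539 = 471$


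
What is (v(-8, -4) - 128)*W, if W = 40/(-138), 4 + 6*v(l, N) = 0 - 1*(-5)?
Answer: 7670/207 ≈ 37.053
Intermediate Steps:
v(l, N) = 1/6 (v(l, N) = -2/3 + (0 - 1*(-5))/6 = -2/3 + (0 + 5)/6 = -2/3 + (1/6)*5 = -2/3 + 5/6 = 1/6)
W = -20/69 (W = 40*(-1/138) = -20/69 ≈ -0.28986)
(v(-8, -4) - 128)*W = (1/6 - 128)*(-20/69) = -767/6*(-20/69) = 7670/207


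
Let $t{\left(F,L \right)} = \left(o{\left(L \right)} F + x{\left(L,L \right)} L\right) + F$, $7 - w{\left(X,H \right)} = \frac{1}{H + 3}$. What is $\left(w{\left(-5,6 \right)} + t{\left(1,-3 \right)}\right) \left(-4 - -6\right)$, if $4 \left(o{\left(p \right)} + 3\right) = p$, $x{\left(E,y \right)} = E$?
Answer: $\frac{473}{18} \approx 26.278$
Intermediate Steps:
$w{\left(X,H \right)} = 7 - \frac{1}{3 + H}$ ($w{\left(X,H \right)} = 7 - \frac{1}{H + 3} = 7 - \frac{1}{3 + H}$)
$o{\left(p \right)} = -3 + \frac{p}{4}$
$t{\left(F,L \right)} = F + L^{2} + F \left(-3 + \frac{L}{4}\right)$ ($t{\left(F,L \right)} = \left(\left(-3 + \frac{L}{4}\right) F + L L\right) + F = \left(F \left(-3 + \frac{L}{4}\right) + L^{2}\right) + F = \left(L^{2} + F \left(-3 + \frac{L}{4}\right)\right) + F = F + L^{2} + F \left(-3 + \frac{L}{4}\right)$)
$\left(w{\left(-5,6 \right)} + t{\left(1,-3 \right)}\right) \left(-4 - -6\right) = \left(\frac{20 + 7 \cdot 6}{3 + 6} + \left(\left(-3\right)^{2} - 2 + \frac{1}{4} \cdot 1 \left(-3\right)\right)\right) \left(-4 - -6\right) = \left(\frac{20 + 42}{9} - - \frac{25}{4}\right) \left(-4 + 6\right) = \left(\frac{1}{9} \cdot 62 + \frac{25}{4}\right) 2 = \left(\frac{62}{9} + \frac{25}{4}\right) 2 = \frac{473}{36} \cdot 2 = \frac{473}{18}$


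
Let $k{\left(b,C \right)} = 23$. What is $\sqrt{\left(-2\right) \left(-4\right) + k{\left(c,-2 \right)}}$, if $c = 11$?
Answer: $\sqrt{31} \approx 5.5678$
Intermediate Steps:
$\sqrt{\left(-2\right) \left(-4\right) + k{\left(c,-2 \right)}} = \sqrt{\left(-2\right) \left(-4\right) + 23} = \sqrt{8 + 23} = \sqrt{31}$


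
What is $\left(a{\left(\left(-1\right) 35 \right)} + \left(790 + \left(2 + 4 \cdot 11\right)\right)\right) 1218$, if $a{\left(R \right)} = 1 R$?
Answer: $975618$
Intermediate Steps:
$a{\left(R \right)} = R$
$\left(a{\left(\left(-1\right) 35 \right)} + \left(790 + \left(2 + 4 \cdot 11\right)\right)\right) 1218 = \left(\left(-1\right) 35 + \left(790 + \left(2 + 4 \cdot 11\right)\right)\right) 1218 = \left(-35 + \left(790 + \left(2 + 44\right)\right)\right) 1218 = \left(-35 + \left(790 + 46\right)\right) 1218 = \left(-35 + 836\right) 1218 = 801 \cdot 1218 = 975618$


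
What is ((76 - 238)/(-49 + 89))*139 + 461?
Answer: -2039/20 ≈ -101.95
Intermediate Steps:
((76 - 238)/(-49 + 89))*139 + 461 = -162/40*139 + 461 = -162*1/40*139 + 461 = -81/20*139 + 461 = -11259/20 + 461 = -2039/20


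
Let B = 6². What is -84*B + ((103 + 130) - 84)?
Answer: -2875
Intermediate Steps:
B = 36
-84*B + ((103 + 130) - 84) = -84*36 + ((103 + 130) - 84) = -3024 + (233 - 84) = -3024 + 149 = -2875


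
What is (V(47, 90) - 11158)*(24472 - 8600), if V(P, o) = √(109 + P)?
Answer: -177099776 + 31744*√39 ≈ -1.7690e+8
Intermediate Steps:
(V(47, 90) - 11158)*(24472 - 8600) = (√(109 + 47) - 11158)*(24472 - 8600) = (√156 - 11158)*15872 = (2*√39 - 11158)*15872 = (-11158 + 2*√39)*15872 = -177099776 + 31744*√39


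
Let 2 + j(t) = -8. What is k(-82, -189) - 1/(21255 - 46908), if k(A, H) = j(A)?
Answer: -256529/25653 ≈ -10.000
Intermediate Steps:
j(t) = -10 (j(t) = -2 - 8 = -10)
k(A, H) = -10
k(-82, -189) - 1/(21255 - 46908) = -10 - 1/(21255 - 46908) = -10 - 1/(-25653) = -10 - 1*(-1/25653) = -10 + 1/25653 = -256529/25653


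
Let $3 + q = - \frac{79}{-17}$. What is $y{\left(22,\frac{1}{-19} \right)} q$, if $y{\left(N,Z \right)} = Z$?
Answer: $- \frac{28}{323} \approx -0.086687$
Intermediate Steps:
$q = \frac{28}{17}$ ($q = -3 - \frac{79}{-17} = -3 - - \frac{79}{17} = -3 + \frac{79}{17} = \frac{28}{17} \approx 1.6471$)
$y{\left(22,\frac{1}{-19} \right)} q = \frac{1}{-19} \cdot \frac{28}{17} = \left(- \frac{1}{19}\right) \frac{28}{17} = - \frac{28}{323}$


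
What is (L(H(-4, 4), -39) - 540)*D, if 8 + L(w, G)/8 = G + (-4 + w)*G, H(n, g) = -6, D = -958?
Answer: -2111432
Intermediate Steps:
L(w, G) = -64 + 8*G + 8*G*(-4 + w) (L(w, G) = -64 + 8*(G + (-4 + w)*G) = -64 + 8*(G + G*(-4 + w)) = -64 + (8*G + 8*G*(-4 + w)) = -64 + 8*G + 8*G*(-4 + w))
(L(H(-4, 4), -39) - 540)*D = ((-64 - 24*(-39) + 8*(-39)*(-6)) - 540)*(-958) = ((-64 + 936 + 1872) - 540)*(-958) = (2744 - 540)*(-958) = 2204*(-958) = -2111432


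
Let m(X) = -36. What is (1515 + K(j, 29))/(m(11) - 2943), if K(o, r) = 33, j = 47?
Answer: -172/331 ≈ -0.51964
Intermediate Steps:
(1515 + K(j, 29))/(m(11) - 2943) = (1515 + 33)/(-36 - 2943) = 1548/(-2979) = 1548*(-1/2979) = -172/331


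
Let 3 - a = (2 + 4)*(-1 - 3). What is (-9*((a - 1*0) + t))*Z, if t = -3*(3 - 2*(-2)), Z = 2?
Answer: -108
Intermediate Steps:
a = 27 (a = 3 - (2 + 4)*(-1 - 3) = 3 - 6*(-4) = 3 - 1*(-24) = 3 + 24 = 27)
t = -21 (t = -3*(3 + 4) = -3*7 = -21)
(-9*((a - 1*0) + t))*Z = -9*((27 - 1*0) - 21)*2 = -9*((27 + 0) - 21)*2 = -9*(27 - 21)*2 = -9*6*2 = -54*2 = -108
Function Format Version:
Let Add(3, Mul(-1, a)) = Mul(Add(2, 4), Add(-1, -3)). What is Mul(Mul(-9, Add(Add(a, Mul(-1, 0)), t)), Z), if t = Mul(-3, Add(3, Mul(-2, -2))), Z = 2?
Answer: -108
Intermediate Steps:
a = 27 (a = Add(3, Mul(-1, Mul(Add(2, 4), Add(-1, -3)))) = Add(3, Mul(-1, Mul(6, -4))) = Add(3, Mul(-1, -24)) = Add(3, 24) = 27)
t = -21 (t = Mul(-3, Add(3, 4)) = Mul(-3, 7) = -21)
Mul(Mul(-9, Add(Add(a, Mul(-1, 0)), t)), Z) = Mul(Mul(-9, Add(Add(27, Mul(-1, 0)), -21)), 2) = Mul(Mul(-9, Add(Add(27, 0), -21)), 2) = Mul(Mul(-9, Add(27, -21)), 2) = Mul(Mul(-9, 6), 2) = Mul(-54, 2) = -108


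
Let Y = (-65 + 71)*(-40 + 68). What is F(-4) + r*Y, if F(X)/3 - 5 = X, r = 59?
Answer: 9915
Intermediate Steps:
F(X) = 15 + 3*X
Y = 168 (Y = 6*28 = 168)
F(-4) + r*Y = (15 + 3*(-4)) + 59*168 = (15 - 12) + 9912 = 3 + 9912 = 9915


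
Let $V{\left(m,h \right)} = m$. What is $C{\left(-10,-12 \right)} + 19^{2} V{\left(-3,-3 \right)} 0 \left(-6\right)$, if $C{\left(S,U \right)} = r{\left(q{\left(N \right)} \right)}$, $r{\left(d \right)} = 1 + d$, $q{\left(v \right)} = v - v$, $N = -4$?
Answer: $1$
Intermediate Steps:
$q{\left(v \right)} = 0$
$C{\left(S,U \right)} = 1$ ($C{\left(S,U \right)} = 1 + 0 = 1$)
$C{\left(-10,-12 \right)} + 19^{2} V{\left(-3,-3 \right)} 0 \left(-6\right) = 1 + 19^{2} \left(-3\right) 0 \left(-6\right) = 1 + 361 \cdot 0 \left(-6\right) = 1 + 361 \cdot 0 = 1 + 0 = 1$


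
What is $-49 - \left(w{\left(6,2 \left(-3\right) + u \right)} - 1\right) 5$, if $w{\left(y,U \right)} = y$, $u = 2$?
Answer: $-74$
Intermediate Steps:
$-49 - \left(w{\left(6,2 \left(-3\right) + u \right)} - 1\right) 5 = -49 - \left(6 - 1\right) 5 = -49 - 5 \cdot 5 = -49 - 25 = -74$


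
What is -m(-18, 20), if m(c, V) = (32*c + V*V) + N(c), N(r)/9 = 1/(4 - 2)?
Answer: 343/2 ≈ 171.50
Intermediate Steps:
N(r) = 9/2 (N(r) = 9/(4 - 2) = 9/2)
m(c, V) = 9/2 + V² + 32*c (m(c, V) = (32*c + V*V) + 9/2 = (32*c + V²) + 9/2 = (V² + 32*c) + 9/2 = 9/2 + V² + 32*c)
-m(-18, 20) = -(9/2 + 20² + 32*(-18)) = -(9/2 + 400 - 576) = -1*(-343/2) = 343/2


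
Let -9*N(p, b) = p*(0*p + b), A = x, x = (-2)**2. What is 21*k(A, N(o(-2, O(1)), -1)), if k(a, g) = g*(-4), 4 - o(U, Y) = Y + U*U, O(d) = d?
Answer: 28/3 ≈ 9.3333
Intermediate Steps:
o(U, Y) = 4 - Y - U**2 (o(U, Y) = 4 - (Y + U*U) = 4 - (Y + U**2) = 4 + (-Y - U**2) = 4 - Y - U**2)
x = 4
A = 4
N(p, b) = -b*p/9 (N(p, b) = -p*(0*p + b)/9 = -p*(0 + b)/9 = -p*b/9 = -b*p/9)
k(a, g) = -4*g
21*k(A, N(o(-2, O(1)), -1)) = 21*(-(-4)*(-1)*(4 - 1*1 - 1*(-2)**2)/9) = 21*(-(-4)*(-1)*(4 - 1 - 1*4)/9) = 21*(-(-4)*(-1)*(4 - 1 - 4)/9) = 21*(-(-4)*(-1)*(-1)/9) = 21*(-4*(-1/9)) = 21*(4/9) = 28/3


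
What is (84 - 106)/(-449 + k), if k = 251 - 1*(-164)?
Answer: 11/17 ≈ 0.64706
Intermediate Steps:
k = 415 (k = 251 + 164 = 415)
(84 - 106)/(-449 + k) = (84 - 106)/(-449 + 415) = -22/(-34) = -22*(-1/34) = 11/17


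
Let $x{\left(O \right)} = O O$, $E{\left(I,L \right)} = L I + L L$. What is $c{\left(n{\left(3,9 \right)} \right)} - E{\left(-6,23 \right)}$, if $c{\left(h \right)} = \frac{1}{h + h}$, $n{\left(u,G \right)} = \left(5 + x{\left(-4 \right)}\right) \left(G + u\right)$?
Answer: $- \frac{197063}{504} \approx -391.0$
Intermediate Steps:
$E{\left(I,L \right)} = L^{2} + I L$ ($E{\left(I,L \right)} = I L + L^{2} = L^{2} + I L$)
$x{\left(O \right)} = O^{2}$
$n{\left(u,G \right)} = 21 G + 21 u$ ($n{\left(u,G \right)} = \left(5 + \left(-4\right)^{2}\right) \left(G + u\right) = \left(5 + 16\right) \left(G + u\right) = 21 \left(G + u\right) = 21 G + 21 u$)
$c{\left(h \right)} = \frac{1}{2 h}$
$c{\left(n{\left(3,9 \right)} \right)} - E{\left(-6,23 \right)} = \frac{1}{2 \left(21 \cdot 9 + 21 \cdot 3\right)} - 23 \left(-6 + 23\right) = \frac{1}{2 \left(189 + 63\right)} - 23 \cdot 17 = \frac{1}{2 \cdot 252} - 391 = \frac{1}{2} \cdot \frac{1}{252} - 391 = \frac{1}{504} - 391 = - \frac{197063}{504}$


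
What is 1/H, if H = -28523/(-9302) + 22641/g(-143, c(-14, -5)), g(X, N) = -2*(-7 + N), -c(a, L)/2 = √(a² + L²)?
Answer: 97576110298/163678730769451 + 489765606441*√221/2782538423080667 ≈ 0.0032128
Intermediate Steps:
c(a, L) = -2*√(L² + a²) (c(a, L) = -2*√(a² + L²) = -2*√(L² + a²))
g(X, N) = 14 - 2*N
H = 28523/9302 + 22641/(14 + 4*√221) (H = -28523/(-9302) + 22641/(14 - (-4)*√((-5)² + (-14)²)) = -28523*(-1/9302) + 22641/(14 - (-4)*√(25 + 196)) = 28523/9302 + 22641/(14 - (-4)*√221) = 28523/9302 + 22641/(14 + 4*√221) ≈ 311.26)
1/H = 1/(-356653166/3883585 + 22641*√221/835)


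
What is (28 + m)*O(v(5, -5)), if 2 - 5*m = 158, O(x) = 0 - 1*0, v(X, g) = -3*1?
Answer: 0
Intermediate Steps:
v(X, g) = -3
O(x) = 0 (O(x) = 0 + 0 = 0)
m = -156/5 (m = ⅖ - ⅕*158 = ⅖ - 158/5 = -156/5 ≈ -31.200)
(28 + m)*O(v(5, -5)) = (28 - 156/5)*0 = -16/5*0 = 0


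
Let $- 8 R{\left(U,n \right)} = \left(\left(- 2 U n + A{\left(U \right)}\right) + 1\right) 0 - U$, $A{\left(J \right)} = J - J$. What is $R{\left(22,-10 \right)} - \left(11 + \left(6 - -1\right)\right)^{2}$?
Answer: $- \frac{1285}{4} \approx -321.25$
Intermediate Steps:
$A{\left(J \right)} = 0$
$R{\left(U,n \right)} = \frac{U}{8}$ ($R{\left(U,n \right)} = - \frac{\left(\left(- 2 U n + 0\right) + 1\right) 0 - U}{8} = - \frac{\left(- 2 U n + 1\right) 0 - U}{8} = - \frac{\left(1 - 2 U n\right) 0 - U}{8} = - \frac{0 - U}{8} = - \frac{\left(-1\right) U}{8} = \frac{U}{8}$)
$R{\left(22,-10 \right)} - \left(11 + \left(6 - -1\right)\right)^{2} = \frac{1}{8} \cdot 22 - \left(11 + \left(6 - -1\right)\right)^{2} = \frac{11}{4} - \left(11 + \left(6 + 1\right)\right)^{2} = \frac{11}{4} - \left(11 + 7\right)^{2} = \frac{11}{4} - 18^{2} = \frac{11}{4} - 324 = - \frac{1285}{4}$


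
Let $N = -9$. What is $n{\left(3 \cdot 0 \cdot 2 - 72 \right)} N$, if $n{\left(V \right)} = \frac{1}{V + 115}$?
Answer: $- \frac{9}{43} \approx -0.2093$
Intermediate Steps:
$n{\left(V \right)} = \frac{1}{115 + V}$
$n{\left(3 \cdot 0 \cdot 2 - 72 \right)} N = \frac{1}{115 - \left(72 - 3 \cdot 0 \cdot 2\right)} \left(-9\right) = \frac{1}{115 + \left(0 \cdot 2 - 72\right)} \left(-9\right) = \frac{1}{115 + \left(0 - 72\right)} \left(-9\right) = \frac{1}{115 - 72} \left(-9\right) = \frac{1}{43} \left(-9\right) = - \frac{9}{43}$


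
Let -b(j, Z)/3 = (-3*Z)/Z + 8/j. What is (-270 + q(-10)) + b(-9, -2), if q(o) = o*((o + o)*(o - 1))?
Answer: -7375/3 ≈ -2458.3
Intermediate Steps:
q(o) = 2*o**2*(-1 + o) (q(o) = o*((2*o)*(-1 + o)) = o*(2*o*(-1 + o)) = 2*o**2*(-1 + o))
b(j, Z) = 9 - 24/j (b(j, Z) = -3*((-3*Z)/Z + 8/j) = -3*(-3 + 8/j) = 9 - 24/j)
(-270 + q(-10)) + b(-9, -2) = (-270 + 2*(-10)**2*(-1 - 10)) + (9 - 24/(-9)) = (-270 + 2*100*(-11)) + (9 - 24*(-1/9)) = (-270 - 2200) + (9 + 8/3) = -2470 + 35/3 = -7375/3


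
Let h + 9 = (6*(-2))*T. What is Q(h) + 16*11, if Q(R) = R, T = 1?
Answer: 155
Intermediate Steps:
h = -21 (h = -9 + (6*(-2))*1 = -9 - 12*1 = -9 - 12 = -21)
Q(h) + 16*11 = -21 + 16*11 = -21 + 176 = 155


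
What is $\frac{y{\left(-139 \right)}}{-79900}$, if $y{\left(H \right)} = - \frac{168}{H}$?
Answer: $- \frac{42}{2776525} \approx -1.5127 \cdot 10^{-5}$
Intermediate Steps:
$\frac{y{\left(-139 \right)}}{-79900} = \frac{\left(-168\right) \frac{1}{-139}}{-79900} = \left(-168\right) \left(- \frac{1}{139}\right) \left(- \frac{1}{79900}\right) = \frac{168}{139} \left(- \frac{1}{79900}\right) = - \frac{42}{2776525}$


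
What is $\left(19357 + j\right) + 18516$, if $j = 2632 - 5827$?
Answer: $34678$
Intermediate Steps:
$j = -3195$
$\left(19357 + j\right) + 18516 = \left(19357 - 3195\right) + 18516 = 16162 + 18516 = 34678$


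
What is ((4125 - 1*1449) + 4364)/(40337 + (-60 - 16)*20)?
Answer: 7040/38817 ≈ 0.18136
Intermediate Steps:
((4125 - 1*1449) + 4364)/(40337 + (-60 - 16)*20) = ((4125 - 1449) + 4364)/(40337 - 76*20) = (2676 + 4364)/(40337 - 1520) = 7040/38817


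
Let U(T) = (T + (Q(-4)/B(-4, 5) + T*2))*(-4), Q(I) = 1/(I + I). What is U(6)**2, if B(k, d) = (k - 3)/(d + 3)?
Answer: 258064/49 ≈ 5266.6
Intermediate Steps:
B(k, d) = (-3 + k)/(3 + d)
Q(I) = 1/(2*I)
U(T) = -4/7 - 12*T (U(T) = (T + (((1/2)/(-4))/(((-3 - 4)/(3 + 5))) + T*2))*(-4) = (T + (((1/2)*(-1/4))/((-7/8)) + 2*T))*(-4) = (T + (-1/(8*((1/8)*(-7))) + 2*T))*(-4) = (T + (-1/(8*(-7/8)) + 2*T))*(-4) = (T + (-1/8*(-8/7) + 2*T))*(-4) = (T + (1/7 + 2*T))*(-4) = (1/7 + 3*T)*(-4) = -4/7 - 12*T)
U(6)**2 = (-4/7 - 12*6)**2 = (-4/7 - 72)**2 = (-508/7)**2 = 258064/49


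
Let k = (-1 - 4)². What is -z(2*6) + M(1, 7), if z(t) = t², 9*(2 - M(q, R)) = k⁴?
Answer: -391903/9 ≈ -43545.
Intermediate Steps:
k = 25 (k = (-5)² = 25)
M(q, R) = -390607/9 (M(q, R) = 2 - ⅑*25⁴ = 2 - ⅑*390625 = 2 - 390625/9 = -390607/9)
-z(2*6) + M(1, 7) = -(2*6)² - 390607/9 = -1*12² - 390607/9 = -1*144 - 390607/9 = -144 - 390607/9 = -391903/9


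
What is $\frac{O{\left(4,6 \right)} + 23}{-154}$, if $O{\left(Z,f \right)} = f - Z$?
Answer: $- \frac{25}{154} \approx -0.16234$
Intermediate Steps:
$\frac{O{\left(4,6 \right)} + 23}{-154} = \frac{\left(6 - 4\right) + 23}{-154} = \left(\left(6 - 4\right) + 23\right) \left(- \frac{1}{154}\right) = \left(2 + 23\right) \left(- \frac{1}{154}\right) = 25 \left(- \frac{1}{154}\right) = - \frac{25}{154}$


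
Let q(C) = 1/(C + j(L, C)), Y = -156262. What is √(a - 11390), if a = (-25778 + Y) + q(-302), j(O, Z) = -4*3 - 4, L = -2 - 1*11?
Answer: I*√19560415638/318 ≈ 439.81*I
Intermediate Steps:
L = -13 (L = -2 - 11 = -13)
j(O, Z) = -16 (j(O, Z) = -12 - 4 = -16)
q(C) = 1/(-16 + C) (q(C) = 1/(C - 16) = 1/(-16 + C))
a = -57888721/318 (a = (-25778 - 156262) + 1/(-16 - 302) = -182040 + 1/(-318) = -182040 - 1/318 = -57888721/318 ≈ -1.8204e+5)
√(a - 11390) = √(-57888721/318 - 11390) = √(-61510741/318) = I*√19560415638/318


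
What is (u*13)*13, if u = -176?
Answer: -29744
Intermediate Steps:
(u*13)*13 = -176*13*13 = -2288*13 = -29744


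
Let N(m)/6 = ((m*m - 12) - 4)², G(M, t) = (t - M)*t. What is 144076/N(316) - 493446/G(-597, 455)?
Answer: -28376947305661/27526702694400 ≈ -1.0309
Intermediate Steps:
G(M, t) = t*(t - M)
N(m) = 6*(-16 + m²)² (N(m) = 6*((m*m - 12) - 4)² = 6*((m² - 12) - 4)² = 6*((-12 + m²) - 4)² = 6*(-16 + m²)²)
144076/N(316) - 493446/G(-597, 455) = 144076/((6*(-16 + 316²)²)) - 493446*1/(455*(455 - 1*(-597))) = 144076/((6*(-16 + 99856)²)) - 493446*1/(455*(455 + 597)) = 144076/((6*99840²)) - 493446/(455*1052) = 144076/((6*9968025600)) - 493446/478660 = 144076/59808153600 - 493446*1/478660 = 144076*(1/59808153600) - 246723/239330 = 36019/14952038400 - 246723/239330 = -28376947305661/27526702694400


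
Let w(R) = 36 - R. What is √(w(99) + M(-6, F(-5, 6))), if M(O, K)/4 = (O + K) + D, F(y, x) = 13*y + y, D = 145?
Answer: √213 ≈ 14.595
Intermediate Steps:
F(y, x) = 14*y
M(O, K) = 580 + 4*K + 4*O (M(O, K) = 4*((O + K) + 145) = 4*((K + O) + 145) = 4*(145 + K + O) = 580 + 4*K + 4*O)
√(w(99) + M(-6, F(-5, 6))) = √((36 - 1*99) + (580 + 4*(14*(-5)) + 4*(-6))) = √((36 - 99) + (580 + 4*(-70) - 24)) = √(-63 + (580 - 280 - 24)) = √(-63 + 276) = √213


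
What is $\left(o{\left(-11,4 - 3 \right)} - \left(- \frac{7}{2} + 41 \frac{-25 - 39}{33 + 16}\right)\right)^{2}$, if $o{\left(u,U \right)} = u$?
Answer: $\frac{20367169}{9604} \approx 2120.7$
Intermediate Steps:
$\left(o{\left(-11,4 - 3 \right)} - \left(- \frac{7}{2} + 41 \frac{-25 - 39}{33 + 16}\right)\right)^{2} = \left(-11 - \left(- \frac{7}{2} + 41 \frac{-25 - 39}{33 + 16}\right)\right)^{2} = \left(-11 - \left(- \frac{7}{2} + \frac{41}{49 \frac{1}{-64}}\right)\right)^{2} = \left(-11 - \left(- \frac{7}{2} + \frac{41}{49 \left(- \frac{1}{64}\right)}\right)\right)^{2} = \left(-11 - \left(- \frac{7}{2} + \frac{41}{- \frac{49}{64}}\right)\right)^{2} = \left(-11 + \left(\frac{7}{2} - - \frac{2624}{49}\right)\right)^{2} = \left(-11 + \left(\frac{7}{2} + \frac{2624}{49}\right)\right)^{2} = \left(-11 + \frac{5591}{98}\right)^{2} = \left(\frac{4513}{98}\right)^{2} = \frac{20367169}{9604}$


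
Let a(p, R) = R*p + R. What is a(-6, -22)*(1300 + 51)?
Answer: 148610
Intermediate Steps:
a(p, R) = R + R*p
a(-6, -22)*(1300 + 51) = (-22*(1 - 6))*(1300 + 51) = -22*(-5)*1351 = 110*1351 = 148610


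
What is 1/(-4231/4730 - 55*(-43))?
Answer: 4730/11182219 ≈ 0.00042299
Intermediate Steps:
1/(-4231/4730 - 55*(-43)) = 1/(-4231*1/4730 + 2365) = 1/(-4231/4730 + 2365) = 1/(11182219/4730) = 4730/11182219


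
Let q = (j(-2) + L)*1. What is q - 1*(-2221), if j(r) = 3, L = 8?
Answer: 2232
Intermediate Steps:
q = 11 (q = (3 + 8)*1 = 11*1 = 11)
q - 1*(-2221) = 11 - 1*(-2221) = 11 + 2221 = 2232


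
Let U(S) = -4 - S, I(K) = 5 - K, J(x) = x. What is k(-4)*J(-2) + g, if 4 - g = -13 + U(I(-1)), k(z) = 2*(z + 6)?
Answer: 19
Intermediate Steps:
k(z) = 12 + 2*z (k(z) = 2*(6 + z) = 12 + 2*z)
g = 27 (g = 4 - (-13 + (-4 - (5 - 1*(-1)))) = 4 - (-13 + (-4 - (5 + 1))) = 4 - (-13 + (-4 - 1*6)) = 4 - (-13 + (-4 - 6)) = 4 - (-13 - 10) = 4 - 1*(-23) = 4 + 23 = 27)
k(-4)*J(-2) + g = (12 + 2*(-4))*(-2) + 27 = (12 - 8)*(-2) + 27 = 4*(-2) + 27 = -8 + 27 = 19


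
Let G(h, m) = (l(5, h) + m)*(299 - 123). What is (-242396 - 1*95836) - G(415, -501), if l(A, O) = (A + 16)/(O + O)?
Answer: -103775088/415 ≈ -2.5006e+5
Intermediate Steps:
l(A, O) = (16 + A)/(2*O) (l(A, O) = (16 + A)/((2*O)) = (16 + A)*(1/(2*O)) = (16 + A)/(2*O))
G(h, m) = 176*m + 1848/h (G(h, m) = ((16 + 5)/(2*h) + m)*(299 - 123) = ((½)*21/h + m)*176 = (21/(2*h) + m)*176 = (m + 21/(2*h))*176 = 176*m + 1848/h)
(-242396 - 1*95836) - G(415, -501) = (-242396 - 1*95836) - (176*(-501) + 1848/415) = (-242396 - 95836) - (-88176 + 1848*(1/415)) = -338232 - (-88176 + 1848/415) = -338232 - 1*(-36591192/415) = -338232 + 36591192/415 = -103775088/415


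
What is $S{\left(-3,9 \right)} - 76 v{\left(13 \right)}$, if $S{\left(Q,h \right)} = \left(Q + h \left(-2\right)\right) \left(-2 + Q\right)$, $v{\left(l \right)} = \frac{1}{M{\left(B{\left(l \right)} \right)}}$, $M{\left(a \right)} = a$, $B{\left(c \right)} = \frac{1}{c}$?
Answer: $-883$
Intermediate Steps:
$v{\left(l \right)} = l$ ($v{\left(l \right)} = \frac{1}{\frac{1}{l}} = l$)
$S{\left(Q,h \right)} = \left(-2 + Q\right) \left(Q - 2 h\right)$ ($S{\left(Q,h \right)} = \left(Q - 2 h\right) \left(-2 + Q\right) = \left(-2 + Q\right) \left(Q - 2 h\right)$)
$S{\left(-3,9 \right)} - 76 v{\left(13 \right)} = \left(\left(-3\right)^{2} - -6 + 4 \cdot 9 - \left(-6\right) 9\right) - 988 = \left(9 + 6 + 36 + 54\right) - 988 = 105 - 988 = -883$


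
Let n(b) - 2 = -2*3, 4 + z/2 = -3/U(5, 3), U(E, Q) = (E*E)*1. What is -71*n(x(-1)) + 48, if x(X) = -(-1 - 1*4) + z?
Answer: 332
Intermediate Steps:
U(E, Q) = E² (U(E, Q) = E²*1 = E²)
z = -206/25 (z = -8 + 2*(-3/(5²)) = -8 + 2*(-3/25) = -8 - 6/25 = -206/25 ≈ -8.2400)
x(X) = -81/25 (x(X) = -(-1 - 1*4) - 206/25 = -(-1 - 4) - 206/25 = -1*(-5) - 206/25 = 5 - 206/25 = -81/25)
n(b) = -4 (n(b) = 2 - 2*3 = 2 - 6 = -4)
-71*n(x(-1)) + 48 = -71*(-4) + 48 = 284 + 48 = 332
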